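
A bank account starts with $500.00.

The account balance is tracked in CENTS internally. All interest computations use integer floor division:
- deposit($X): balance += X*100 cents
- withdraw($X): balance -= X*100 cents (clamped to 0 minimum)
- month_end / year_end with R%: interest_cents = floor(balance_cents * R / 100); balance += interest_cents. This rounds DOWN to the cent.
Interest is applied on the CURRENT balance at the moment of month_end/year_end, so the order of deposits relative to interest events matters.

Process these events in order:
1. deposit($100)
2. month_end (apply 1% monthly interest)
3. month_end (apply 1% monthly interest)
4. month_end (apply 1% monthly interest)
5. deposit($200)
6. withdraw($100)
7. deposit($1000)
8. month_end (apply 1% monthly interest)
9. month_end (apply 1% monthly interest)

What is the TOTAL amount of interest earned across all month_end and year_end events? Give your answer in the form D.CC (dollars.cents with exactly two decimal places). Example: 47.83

After 1 (deposit($100)): balance=$600.00 total_interest=$0.00
After 2 (month_end (apply 1% monthly interest)): balance=$606.00 total_interest=$6.00
After 3 (month_end (apply 1% monthly interest)): balance=$612.06 total_interest=$12.06
After 4 (month_end (apply 1% monthly interest)): balance=$618.18 total_interest=$18.18
After 5 (deposit($200)): balance=$818.18 total_interest=$18.18
After 6 (withdraw($100)): balance=$718.18 total_interest=$18.18
After 7 (deposit($1000)): balance=$1718.18 total_interest=$18.18
After 8 (month_end (apply 1% monthly interest)): balance=$1735.36 total_interest=$35.36
After 9 (month_end (apply 1% monthly interest)): balance=$1752.71 total_interest=$52.71

Answer: 52.71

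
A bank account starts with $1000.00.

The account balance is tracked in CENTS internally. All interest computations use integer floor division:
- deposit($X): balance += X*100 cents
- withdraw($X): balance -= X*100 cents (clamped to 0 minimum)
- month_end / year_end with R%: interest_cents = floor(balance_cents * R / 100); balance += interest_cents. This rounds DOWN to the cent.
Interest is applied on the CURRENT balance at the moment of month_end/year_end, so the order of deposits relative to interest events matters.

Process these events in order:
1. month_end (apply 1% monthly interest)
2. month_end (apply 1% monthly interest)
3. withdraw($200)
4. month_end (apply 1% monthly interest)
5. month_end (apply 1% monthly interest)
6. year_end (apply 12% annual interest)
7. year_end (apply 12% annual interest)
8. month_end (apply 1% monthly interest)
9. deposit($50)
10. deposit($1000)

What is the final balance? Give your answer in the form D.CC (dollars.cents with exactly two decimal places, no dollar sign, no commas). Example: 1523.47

Answer: 2109.88

Derivation:
After 1 (month_end (apply 1% monthly interest)): balance=$1010.00 total_interest=$10.00
After 2 (month_end (apply 1% monthly interest)): balance=$1020.10 total_interest=$20.10
After 3 (withdraw($200)): balance=$820.10 total_interest=$20.10
After 4 (month_end (apply 1% monthly interest)): balance=$828.30 total_interest=$28.30
After 5 (month_end (apply 1% monthly interest)): balance=$836.58 total_interest=$36.58
After 6 (year_end (apply 12% annual interest)): balance=$936.96 total_interest=$136.96
After 7 (year_end (apply 12% annual interest)): balance=$1049.39 total_interest=$249.39
After 8 (month_end (apply 1% monthly interest)): balance=$1059.88 total_interest=$259.88
After 9 (deposit($50)): balance=$1109.88 total_interest=$259.88
After 10 (deposit($1000)): balance=$2109.88 total_interest=$259.88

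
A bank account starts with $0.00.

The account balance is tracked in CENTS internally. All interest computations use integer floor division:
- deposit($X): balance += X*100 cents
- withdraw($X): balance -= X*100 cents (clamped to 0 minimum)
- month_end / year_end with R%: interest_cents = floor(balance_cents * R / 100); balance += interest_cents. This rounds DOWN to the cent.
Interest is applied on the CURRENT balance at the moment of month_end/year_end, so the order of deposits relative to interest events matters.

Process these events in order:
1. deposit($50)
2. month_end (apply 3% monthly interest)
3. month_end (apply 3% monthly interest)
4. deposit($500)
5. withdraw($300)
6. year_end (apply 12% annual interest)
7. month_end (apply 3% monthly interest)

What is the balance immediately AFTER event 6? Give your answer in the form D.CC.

Answer: 283.40

Derivation:
After 1 (deposit($50)): balance=$50.00 total_interest=$0.00
After 2 (month_end (apply 3% monthly interest)): balance=$51.50 total_interest=$1.50
After 3 (month_end (apply 3% monthly interest)): balance=$53.04 total_interest=$3.04
After 4 (deposit($500)): balance=$553.04 total_interest=$3.04
After 5 (withdraw($300)): balance=$253.04 total_interest=$3.04
After 6 (year_end (apply 12% annual interest)): balance=$283.40 total_interest=$33.40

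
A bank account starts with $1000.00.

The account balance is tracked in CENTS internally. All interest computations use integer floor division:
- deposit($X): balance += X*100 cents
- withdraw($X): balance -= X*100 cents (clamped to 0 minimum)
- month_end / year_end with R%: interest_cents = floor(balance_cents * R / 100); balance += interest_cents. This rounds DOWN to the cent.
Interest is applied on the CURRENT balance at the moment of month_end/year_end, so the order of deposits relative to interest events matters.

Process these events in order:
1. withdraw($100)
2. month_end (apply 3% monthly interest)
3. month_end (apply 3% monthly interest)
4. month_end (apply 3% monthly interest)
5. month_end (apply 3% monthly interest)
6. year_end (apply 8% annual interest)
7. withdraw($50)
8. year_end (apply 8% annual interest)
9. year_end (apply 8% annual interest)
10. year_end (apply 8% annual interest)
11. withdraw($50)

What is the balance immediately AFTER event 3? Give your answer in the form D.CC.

After 1 (withdraw($100)): balance=$900.00 total_interest=$0.00
After 2 (month_end (apply 3% monthly interest)): balance=$927.00 total_interest=$27.00
After 3 (month_end (apply 3% monthly interest)): balance=$954.81 total_interest=$54.81

Answer: 954.81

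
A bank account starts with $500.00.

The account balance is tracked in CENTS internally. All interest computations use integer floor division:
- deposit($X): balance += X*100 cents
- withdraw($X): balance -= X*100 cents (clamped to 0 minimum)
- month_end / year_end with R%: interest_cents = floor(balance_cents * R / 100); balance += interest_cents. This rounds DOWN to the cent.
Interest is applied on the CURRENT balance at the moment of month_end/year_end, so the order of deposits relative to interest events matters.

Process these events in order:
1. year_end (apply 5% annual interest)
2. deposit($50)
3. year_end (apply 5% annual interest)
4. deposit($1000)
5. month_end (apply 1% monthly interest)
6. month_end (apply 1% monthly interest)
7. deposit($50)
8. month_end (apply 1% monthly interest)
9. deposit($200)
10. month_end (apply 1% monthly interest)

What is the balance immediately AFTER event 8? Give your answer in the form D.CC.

Answer: 1702.82

Derivation:
After 1 (year_end (apply 5% annual interest)): balance=$525.00 total_interest=$25.00
After 2 (deposit($50)): balance=$575.00 total_interest=$25.00
After 3 (year_end (apply 5% annual interest)): balance=$603.75 total_interest=$53.75
After 4 (deposit($1000)): balance=$1603.75 total_interest=$53.75
After 5 (month_end (apply 1% monthly interest)): balance=$1619.78 total_interest=$69.78
After 6 (month_end (apply 1% monthly interest)): balance=$1635.97 total_interest=$85.97
After 7 (deposit($50)): balance=$1685.97 total_interest=$85.97
After 8 (month_end (apply 1% monthly interest)): balance=$1702.82 total_interest=$102.82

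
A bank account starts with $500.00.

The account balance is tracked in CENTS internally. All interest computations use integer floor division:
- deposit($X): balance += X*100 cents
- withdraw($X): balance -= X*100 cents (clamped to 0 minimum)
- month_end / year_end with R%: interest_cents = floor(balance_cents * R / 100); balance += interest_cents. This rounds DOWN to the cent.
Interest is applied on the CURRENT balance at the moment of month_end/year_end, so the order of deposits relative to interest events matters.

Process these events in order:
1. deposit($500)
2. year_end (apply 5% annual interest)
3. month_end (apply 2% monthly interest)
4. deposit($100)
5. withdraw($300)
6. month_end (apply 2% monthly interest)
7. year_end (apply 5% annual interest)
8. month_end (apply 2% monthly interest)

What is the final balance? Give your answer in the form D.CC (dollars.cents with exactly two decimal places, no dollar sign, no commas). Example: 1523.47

After 1 (deposit($500)): balance=$1000.00 total_interest=$0.00
After 2 (year_end (apply 5% annual interest)): balance=$1050.00 total_interest=$50.00
After 3 (month_end (apply 2% monthly interest)): balance=$1071.00 total_interest=$71.00
After 4 (deposit($100)): balance=$1171.00 total_interest=$71.00
After 5 (withdraw($300)): balance=$871.00 total_interest=$71.00
After 6 (month_end (apply 2% monthly interest)): balance=$888.42 total_interest=$88.42
After 7 (year_end (apply 5% annual interest)): balance=$932.84 total_interest=$132.84
After 8 (month_end (apply 2% monthly interest)): balance=$951.49 total_interest=$151.49

Answer: 951.49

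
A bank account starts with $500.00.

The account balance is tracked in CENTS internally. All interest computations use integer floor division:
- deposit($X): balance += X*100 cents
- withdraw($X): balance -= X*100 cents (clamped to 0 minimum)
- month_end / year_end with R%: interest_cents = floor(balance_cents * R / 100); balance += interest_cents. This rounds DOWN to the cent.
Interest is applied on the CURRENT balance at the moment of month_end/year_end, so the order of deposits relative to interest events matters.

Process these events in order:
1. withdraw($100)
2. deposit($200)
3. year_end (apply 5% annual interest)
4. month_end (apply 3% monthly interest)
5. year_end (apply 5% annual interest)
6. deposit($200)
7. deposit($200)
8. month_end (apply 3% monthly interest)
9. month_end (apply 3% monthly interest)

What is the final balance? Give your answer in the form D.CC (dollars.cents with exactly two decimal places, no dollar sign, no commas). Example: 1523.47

Answer: 1147.19

Derivation:
After 1 (withdraw($100)): balance=$400.00 total_interest=$0.00
After 2 (deposit($200)): balance=$600.00 total_interest=$0.00
After 3 (year_end (apply 5% annual interest)): balance=$630.00 total_interest=$30.00
After 4 (month_end (apply 3% monthly interest)): balance=$648.90 total_interest=$48.90
After 5 (year_end (apply 5% annual interest)): balance=$681.34 total_interest=$81.34
After 6 (deposit($200)): balance=$881.34 total_interest=$81.34
After 7 (deposit($200)): balance=$1081.34 total_interest=$81.34
After 8 (month_end (apply 3% monthly interest)): balance=$1113.78 total_interest=$113.78
After 9 (month_end (apply 3% monthly interest)): balance=$1147.19 total_interest=$147.19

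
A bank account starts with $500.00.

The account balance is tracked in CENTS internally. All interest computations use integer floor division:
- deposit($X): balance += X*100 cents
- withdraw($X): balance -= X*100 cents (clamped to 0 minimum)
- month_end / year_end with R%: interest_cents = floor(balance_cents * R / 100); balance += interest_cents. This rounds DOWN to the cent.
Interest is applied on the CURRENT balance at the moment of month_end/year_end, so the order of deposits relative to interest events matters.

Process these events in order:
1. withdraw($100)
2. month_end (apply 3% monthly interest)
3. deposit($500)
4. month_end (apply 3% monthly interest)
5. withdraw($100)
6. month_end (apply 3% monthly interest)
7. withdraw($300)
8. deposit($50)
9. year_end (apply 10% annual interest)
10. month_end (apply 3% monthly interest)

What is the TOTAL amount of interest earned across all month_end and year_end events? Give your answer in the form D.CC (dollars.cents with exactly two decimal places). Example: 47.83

After 1 (withdraw($100)): balance=$400.00 total_interest=$0.00
After 2 (month_end (apply 3% monthly interest)): balance=$412.00 total_interest=$12.00
After 3 (deposit($500)): balance=$912.00 total_interest=$12.00
After 4 (month_end (apply 3% monthly interest)): balance=$939.36 total_interest=$39.36
After 5 (withdraw($100)): balance=$839.36 total_interest=$39.36
After 6 (month_end (apply 3% monthly interest)): balance=$864.54 total_interest=$64.54
After 7 (withdraw($300)): balance=$564.54 total_interest=$64.54
After 8 (deposit($50)): balance=$614.54 total_interest=$64.54
After 9 (year_end (apply 10% annual interest)): balance=$675.99 total_interest=$125.99
After 10 (month_end (apply 3% monthly interest)): balance=$696.26 total_interest=$146.26

Answer: 146.26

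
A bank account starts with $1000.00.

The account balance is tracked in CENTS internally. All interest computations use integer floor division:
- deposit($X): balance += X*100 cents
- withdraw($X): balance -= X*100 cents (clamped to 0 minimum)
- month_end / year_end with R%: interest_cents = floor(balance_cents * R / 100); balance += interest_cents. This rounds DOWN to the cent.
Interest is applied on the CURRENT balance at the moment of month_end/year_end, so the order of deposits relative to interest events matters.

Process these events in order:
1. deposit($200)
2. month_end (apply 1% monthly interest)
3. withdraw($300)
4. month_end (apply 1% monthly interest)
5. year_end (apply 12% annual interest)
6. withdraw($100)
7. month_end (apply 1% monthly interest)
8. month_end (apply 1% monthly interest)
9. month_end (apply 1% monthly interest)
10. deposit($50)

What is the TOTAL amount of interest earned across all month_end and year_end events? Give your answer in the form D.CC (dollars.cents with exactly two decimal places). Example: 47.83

Answer: 159.86

Derivation:
After 1 (deposit($200)): balance=$1200.00 total_interest=$0.00
After 2 (month_end (apply 1% monthly interest)): balance=$1212.00 total_interest=$12.00
After 3 (withdraw($300)): balance=$912.00 total_interest=$12.00
After 4 (month_end (apply 1% monthly interest)): balance=$921.12 total_interest=$21.12
After 5 (year_end (apply 12% annual interest)): balance=$1031.65 total_interest=$131.65
After 6 (withdraw($100)): balance=$931.65 total_interest=$131.65
After 7 (month_end (apply 1% monthly interest)): balance=$940.96 total_interest=$140.96
After 8 (month_end (apply 1% monthly interest)): balance=$950.36 total_interest=$150.36
After 9 (month_end (apply 1% monthly interest)): balance=$959.86 total_interest=$159.86
After 10 (deposit($50)): balance=$1009.86 total_interest=$159.86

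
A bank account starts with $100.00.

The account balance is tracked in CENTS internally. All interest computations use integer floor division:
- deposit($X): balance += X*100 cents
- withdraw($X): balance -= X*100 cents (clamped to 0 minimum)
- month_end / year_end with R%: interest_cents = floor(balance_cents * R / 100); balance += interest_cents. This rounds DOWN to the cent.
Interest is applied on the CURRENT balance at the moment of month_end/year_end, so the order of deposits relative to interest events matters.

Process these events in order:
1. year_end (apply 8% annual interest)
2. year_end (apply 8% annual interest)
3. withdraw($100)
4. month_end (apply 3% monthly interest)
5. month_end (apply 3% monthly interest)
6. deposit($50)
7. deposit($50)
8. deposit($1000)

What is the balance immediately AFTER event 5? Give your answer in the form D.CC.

Answer: 17.64

Derivation:
After 1 (year_end (apply 8% annual interest)): balance=$108.00 total_interest=$8.00
After 2 (year_end (apply 8% annual interest)): balance=$116.64 total_interest=$16.64
After 3 (withdraw($100)): balance=$16.64 total_interest=$16.64
After 4 (month_end (apply 3% monthly interest)): balance=$17.13 total_interest=$17.13
After 5 (month_end (apply 3% monthly interest)): balance=$17.64 total_interest=$17.64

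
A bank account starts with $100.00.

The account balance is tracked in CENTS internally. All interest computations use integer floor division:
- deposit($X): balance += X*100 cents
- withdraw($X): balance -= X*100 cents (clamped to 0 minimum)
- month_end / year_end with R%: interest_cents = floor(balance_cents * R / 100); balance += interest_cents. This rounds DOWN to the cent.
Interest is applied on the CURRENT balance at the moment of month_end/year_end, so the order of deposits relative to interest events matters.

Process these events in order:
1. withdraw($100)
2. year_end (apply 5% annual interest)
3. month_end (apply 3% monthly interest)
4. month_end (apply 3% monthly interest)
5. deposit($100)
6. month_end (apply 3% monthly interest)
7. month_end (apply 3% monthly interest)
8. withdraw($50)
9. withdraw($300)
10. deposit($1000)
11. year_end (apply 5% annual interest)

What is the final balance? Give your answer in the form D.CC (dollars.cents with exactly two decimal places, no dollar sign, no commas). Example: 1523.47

After 1 (withdraw($100)): balance=$0.00 total_interest=$0.00
After 2 (year_end (apply 5% annual interest)): balance=$0.00 total_interest=$0.00
After 3 (month_end (apply 3% monthly interest)): balance=$0.00 total_interest=$0.00
After 4 (month_end (apply 3% monthly interest)): balance=$0.00 total_interest=$0.00
After 5 (deposit($100)): balance=$100.00 total_interest=$0.00
After 6 (month_end (apply 3% monthly interest)): balance=$103.00 total_interest=$3.00
After 7 (month_end (apply 3% monthly interest)): balance=$106.09 total_interest=$6.09
After 8 (withdraw($50)): balance=$56.09 total_interest=$6.09
After 9 (withdraw($300)): balance=$0.00 total_interest=$6.09
After 10 (deposit($1000)): balance=$1000.00 total_interest=$6.09
After 11 (year_end (apply 5% annual interest)): balance=$1050.00 total_interest=$56.09

Answer: 1050.00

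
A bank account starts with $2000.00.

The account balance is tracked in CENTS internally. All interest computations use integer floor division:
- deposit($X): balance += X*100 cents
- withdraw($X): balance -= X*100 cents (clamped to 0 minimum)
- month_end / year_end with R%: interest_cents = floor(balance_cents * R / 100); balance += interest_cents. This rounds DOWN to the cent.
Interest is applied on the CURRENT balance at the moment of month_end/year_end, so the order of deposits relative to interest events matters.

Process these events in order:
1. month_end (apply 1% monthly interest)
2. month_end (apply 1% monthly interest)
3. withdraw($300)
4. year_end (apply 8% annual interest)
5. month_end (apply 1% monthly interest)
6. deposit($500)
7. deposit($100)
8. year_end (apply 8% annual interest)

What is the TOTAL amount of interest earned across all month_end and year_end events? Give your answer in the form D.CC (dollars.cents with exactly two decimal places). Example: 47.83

Answer: 398.05

Derivation:
After 1 (month_end (apply 1% monthly interest)): balance=$2020.00 total_interest=$20.00
After 2 (month_end (apply 1% monthly interest)): balance=$2040.20 total_interest=$40.20
After 3 (withdraw($300)): balance=$1740.20 total_interest=$40.20
After 4 (year_end (apply 8% annual interest)): balance=$1879.41 total_interest=$179.41
After 5 (month_end (apply 1% monthly interest)): balance=$1898.20 total_interest=$198.20
After 6 (deposit($500)): balance=$2398.20 total_interest=$198.20
After 7 (deposit($100)): balance=$2498.20 total_interest=$198.20
After 8 (year_end (apply 8% annual interest)): balance=$2698.05 total_interest=$398.05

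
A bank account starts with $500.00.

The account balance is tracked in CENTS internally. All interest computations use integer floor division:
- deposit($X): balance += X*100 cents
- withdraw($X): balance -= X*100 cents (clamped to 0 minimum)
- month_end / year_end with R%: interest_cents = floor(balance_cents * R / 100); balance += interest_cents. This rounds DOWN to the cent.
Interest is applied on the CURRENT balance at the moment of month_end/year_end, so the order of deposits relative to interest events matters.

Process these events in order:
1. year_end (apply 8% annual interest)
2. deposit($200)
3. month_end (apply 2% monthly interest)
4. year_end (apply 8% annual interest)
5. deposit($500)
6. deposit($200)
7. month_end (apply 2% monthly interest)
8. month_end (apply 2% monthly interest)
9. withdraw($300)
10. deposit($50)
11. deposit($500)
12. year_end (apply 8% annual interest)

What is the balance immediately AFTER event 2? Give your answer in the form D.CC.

After 1 (year_end (apply 8% annual interest)): balance=$540.00 total_interest=$40.00
After 2 (deposit($200)): balance=$740.00 total_interest=$40.00

Answer: 740.00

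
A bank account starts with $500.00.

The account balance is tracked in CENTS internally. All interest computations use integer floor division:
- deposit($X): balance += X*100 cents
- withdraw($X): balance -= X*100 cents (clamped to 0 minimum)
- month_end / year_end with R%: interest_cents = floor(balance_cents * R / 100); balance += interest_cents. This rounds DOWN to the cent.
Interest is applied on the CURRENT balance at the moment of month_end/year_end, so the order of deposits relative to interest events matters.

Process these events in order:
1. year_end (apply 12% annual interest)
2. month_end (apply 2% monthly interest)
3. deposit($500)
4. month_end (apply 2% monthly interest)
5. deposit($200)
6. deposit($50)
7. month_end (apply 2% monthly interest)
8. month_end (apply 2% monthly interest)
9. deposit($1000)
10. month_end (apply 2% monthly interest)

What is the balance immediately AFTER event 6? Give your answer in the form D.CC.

After 1 (year_end (apply 12% annual interest)): balance=$560.00 total_interest=$60.00
After 2 (month_end (apply 2% monthly interest)): balance=$571.20 total_interest=$71.20
After 3 (deposit($500)): balance=$1071.20 total_interest=$71.20
After 4 (month_end (apply 2% monthly interest)): balance=$1092.62 total_interest=$92.62
After 5 (deposit($200)): balance=$1292.62 total_interest=$92.62
After 6 (deposit($50)): balance=$1342.62 total_interest=$92.62

Answer: 1342.62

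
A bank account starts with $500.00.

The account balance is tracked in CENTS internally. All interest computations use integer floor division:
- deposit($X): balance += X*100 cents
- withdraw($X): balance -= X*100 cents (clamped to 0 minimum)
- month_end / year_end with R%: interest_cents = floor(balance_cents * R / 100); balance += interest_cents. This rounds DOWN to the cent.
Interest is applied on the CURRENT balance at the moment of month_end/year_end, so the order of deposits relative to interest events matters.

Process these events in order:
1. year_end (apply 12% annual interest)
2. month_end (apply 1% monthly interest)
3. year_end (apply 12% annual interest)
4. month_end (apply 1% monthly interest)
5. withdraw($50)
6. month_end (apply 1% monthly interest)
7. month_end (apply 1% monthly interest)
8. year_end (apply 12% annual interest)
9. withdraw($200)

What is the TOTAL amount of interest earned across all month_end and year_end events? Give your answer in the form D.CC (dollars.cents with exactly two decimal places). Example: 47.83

After 1 (year_end (apply 12% annual interest)): balance=$560.00 total_interest=$60.00
After 2 (month_end (apply 1% monthly interest)): balance=$565.60 total_interest=$65.60
After 3 (year_end (apply 12% annual interest)): balance=$633.47 total_interest=$133.47
After 4 (month_end (apply 1% monthly interest)): balance=$639.80 total_interest=$139.80
After 5 (withdraw($50)): balance=$589.80 total_interest=$139.80
After 6 (month_end (apply 1% monthly interest)): balance=$595.69 total_interest=$145.69
After 7 (month_end (apply 1% monthly interest)): balance=$601.64 total_interest=$151.64
After 8 (year_end (apply 12% annual interest)): balance=$673.83 total_interest=$223.83
After 9 (withdraw($200)): balance=$473.83 total_interest=$223.83

Answer: 223.83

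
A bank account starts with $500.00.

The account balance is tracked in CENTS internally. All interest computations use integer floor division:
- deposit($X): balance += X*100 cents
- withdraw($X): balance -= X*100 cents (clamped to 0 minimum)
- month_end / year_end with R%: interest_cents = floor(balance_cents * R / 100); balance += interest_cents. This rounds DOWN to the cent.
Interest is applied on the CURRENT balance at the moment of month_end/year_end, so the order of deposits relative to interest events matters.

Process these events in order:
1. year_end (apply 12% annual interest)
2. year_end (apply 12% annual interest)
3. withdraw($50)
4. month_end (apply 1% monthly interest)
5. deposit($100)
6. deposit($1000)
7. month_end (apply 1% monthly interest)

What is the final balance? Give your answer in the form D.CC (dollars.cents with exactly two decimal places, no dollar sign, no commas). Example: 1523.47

After 1 (year_end (apply 12% annual interest)): balance=$560.00 total_interest=$60.00
After 2 (year_end (apply 12% annual interest)): balance=$627.20 total_interest=$127.20
After 3 (withdraw($50)): balance=$577.20 total_interest=$127.20
After 4 (month_end (apply 1% monthly interest)): balance=$582.97 total_interest=$132.97
After 5 (deposit($100)): balance=$682.97 total_interest=$132.97
After 6 (deposit($1000)): balance=$1682.97 total_interest=$132.97
After 7 (month_end (apply 1% monthly interest)): balance=$1699.79 total_interest=$149.79

Answer: 1699.79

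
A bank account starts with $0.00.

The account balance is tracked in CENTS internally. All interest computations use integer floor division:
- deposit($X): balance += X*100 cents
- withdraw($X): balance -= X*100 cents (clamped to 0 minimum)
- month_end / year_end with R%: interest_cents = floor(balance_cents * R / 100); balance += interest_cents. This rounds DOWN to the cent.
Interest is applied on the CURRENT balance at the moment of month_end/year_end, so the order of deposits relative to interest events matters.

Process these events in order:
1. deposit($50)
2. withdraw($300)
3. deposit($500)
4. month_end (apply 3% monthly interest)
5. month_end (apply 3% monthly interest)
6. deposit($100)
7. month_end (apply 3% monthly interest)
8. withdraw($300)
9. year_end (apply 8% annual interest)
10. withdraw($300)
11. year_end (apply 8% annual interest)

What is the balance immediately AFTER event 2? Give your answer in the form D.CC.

After 1 (deposit($50)): balance=$50.00 total_interest=$0.00
After 2 (withdraw($300)): balance=$0.00 total_interest=$0.00

Answer: 0.00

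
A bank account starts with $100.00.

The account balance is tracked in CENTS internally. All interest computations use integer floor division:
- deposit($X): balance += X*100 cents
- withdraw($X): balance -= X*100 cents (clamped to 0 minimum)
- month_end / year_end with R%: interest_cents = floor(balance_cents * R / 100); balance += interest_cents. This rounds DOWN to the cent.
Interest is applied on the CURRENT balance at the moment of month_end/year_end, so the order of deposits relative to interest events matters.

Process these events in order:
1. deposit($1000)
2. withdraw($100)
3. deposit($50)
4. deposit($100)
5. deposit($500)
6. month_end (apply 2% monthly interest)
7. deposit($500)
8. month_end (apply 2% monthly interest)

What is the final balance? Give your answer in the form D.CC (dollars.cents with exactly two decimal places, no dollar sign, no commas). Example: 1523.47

Answer: 2226.66

Derivation:
After 1 (deposit($1000)): balance=$1100.00 total_interest=$0.00
After 2 (withdraw($100)): balance=$1000.00 total_interest=$0.00
After 3 (deposit($50)): balance=$1050.00 total_interest=$0.00
After 4 (deposit($100)): balance=$1150.00 total_interest=$0.00
After 5 (deposit($500)): balance=$1650.00 total_interest=$0.00
After 6 (month_end (apply 2% monthly interest)): balance=$1683.00 total_interest=$33.00
After 7 (deposit($500)): balance=$2183.00 total_interest=$33.00
After 8 (month_end (apply 2% monthly interest)): balance=$2226.66 total_interest=$76.66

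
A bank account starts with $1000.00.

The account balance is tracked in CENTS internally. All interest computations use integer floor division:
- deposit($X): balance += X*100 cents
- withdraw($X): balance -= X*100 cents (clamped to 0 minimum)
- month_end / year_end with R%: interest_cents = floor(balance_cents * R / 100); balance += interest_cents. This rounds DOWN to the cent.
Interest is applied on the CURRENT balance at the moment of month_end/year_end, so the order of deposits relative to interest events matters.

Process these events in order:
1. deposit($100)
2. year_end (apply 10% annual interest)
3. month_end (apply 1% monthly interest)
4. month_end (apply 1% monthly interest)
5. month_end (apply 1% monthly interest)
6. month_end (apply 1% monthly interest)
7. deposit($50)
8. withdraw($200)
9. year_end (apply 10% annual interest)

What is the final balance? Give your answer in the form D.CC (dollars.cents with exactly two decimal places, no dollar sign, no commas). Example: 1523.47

Answer: 1220.03

Derivation:
After 1 (deposit($100)): balance=$1100.00 total_interest=$0.00
After 2 (year_end (apply 10% annual interest)): balance=$1210.00 total_interest=$110.00
After 3 (month_end (apply 1% monthly interest)): balance=$1222.10 total_interest=$122.10
After 4 (month_end (apply 1% monthly interest)): balance=$1234.32 total_interest=$134.32
After 5 (month_end (apply 1% monthly interest)): balance=$1246.66 total_interest=$146.66
After 6 (month_end (apply 1% monthly interest)): balance=$1259.12 total_interest=$159.12
After 7 (deposit($50)): balance=$1309.12 total_interest=$159.12
After 8 (withdraw($200)): balance=$1109.12 total_interest=$159.12
After 9 (year_end (apply 10% annual interest)): balance=$1220.03 total_interest=$270.03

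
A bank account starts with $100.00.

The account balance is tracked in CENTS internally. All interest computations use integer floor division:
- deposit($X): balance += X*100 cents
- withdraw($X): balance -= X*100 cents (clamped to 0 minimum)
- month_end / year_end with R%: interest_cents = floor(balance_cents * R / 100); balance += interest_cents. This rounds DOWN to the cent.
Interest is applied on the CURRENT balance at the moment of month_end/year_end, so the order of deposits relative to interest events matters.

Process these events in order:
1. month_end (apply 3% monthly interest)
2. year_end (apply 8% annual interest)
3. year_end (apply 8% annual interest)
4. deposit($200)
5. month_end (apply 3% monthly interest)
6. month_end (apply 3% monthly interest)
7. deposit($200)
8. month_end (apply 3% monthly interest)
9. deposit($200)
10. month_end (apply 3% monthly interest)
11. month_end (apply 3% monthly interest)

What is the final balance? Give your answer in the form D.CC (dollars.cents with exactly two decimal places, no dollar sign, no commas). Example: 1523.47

After 1 (month_end (apply 3% monthly interest)): balance=$103.00 total_interest=$3.00
After 2 (year_end (apply 8% annual interest)): balance=$111.24 total_interest=$11.24
After 3 (year_end (apply 8% annual interest)): balance=$120.13 total_interest=$20.13
After 4 (deposit($200)): balance=$320.13 total_interest=$20.13
After 5 (month_end (apply 3% monthly interest)): balance=$329.73 total_interest=$29.73
After 6 (month_end (apply 3% monthly interest)): balance=$339.62 total_interest=$39.62
After 7 (deposit($200)): balance=$539.62 total_interest=$39.62
After 8 (month_end (apply 3% monthly interest)): balance=$555.80 total_interest=$55.80
After 9 (deposit($200)): balance=$755.80 total_interest=$55.80
After 10 (month_end (apply 3% monthly interest)): balance=$778.47 total_interest=$78.47
After 11 (month_end (apply 3% monthly interest)): balance=$801.82 total_interest=$101.82

Answer: 801.82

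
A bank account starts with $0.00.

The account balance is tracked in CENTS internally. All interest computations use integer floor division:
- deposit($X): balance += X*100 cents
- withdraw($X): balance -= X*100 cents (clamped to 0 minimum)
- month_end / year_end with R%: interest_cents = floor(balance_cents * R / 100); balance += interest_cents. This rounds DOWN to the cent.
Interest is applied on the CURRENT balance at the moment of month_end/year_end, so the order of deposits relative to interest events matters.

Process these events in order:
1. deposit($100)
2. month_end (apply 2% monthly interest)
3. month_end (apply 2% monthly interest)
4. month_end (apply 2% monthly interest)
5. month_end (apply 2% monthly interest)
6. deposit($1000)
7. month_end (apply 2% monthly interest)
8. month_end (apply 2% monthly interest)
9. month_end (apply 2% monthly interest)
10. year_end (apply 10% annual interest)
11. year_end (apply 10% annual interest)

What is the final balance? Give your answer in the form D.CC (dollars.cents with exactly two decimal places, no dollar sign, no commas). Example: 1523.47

After 1 (deposit($100)): balance=$100.00 total_interest=$0.00
After 2 (month_end (apply 2% monthly interest)): balance=$102.00 total_interest=$2.00
After 3 (month_end (apply 2% monthly interest)): balance=$104.04 total_interest=$4.04
After 4 (month_end (apply 2% monthly interest)): balance=$106.12 total_interest=$6.12
After 5 (month_end (apply 2% monthly interest)): balance=$108.24 total_interest=$8.24
After 6 (deposit($1000)): balance=$1108.24 total_interest=$8.24
After 7 (month_end (apply 2% monthly interest)): balance=$1130.40 total_interest=$30.40
After 8 (month_end (apply 2% monthly interest)): balance=$1153.00 total_interest=$53.00
After 9 (month_end (apply 2% monthly interest)): balance=$1176.06 total_interest=$76.06
After 10 (year_end (apply 10% annual interest)): balance=$1293.66 total_interest=$193.66
After 11 (year_end (apply 10% annual interest)): balance=$1423.02 total_interest=$323.02

Answer: 1423.02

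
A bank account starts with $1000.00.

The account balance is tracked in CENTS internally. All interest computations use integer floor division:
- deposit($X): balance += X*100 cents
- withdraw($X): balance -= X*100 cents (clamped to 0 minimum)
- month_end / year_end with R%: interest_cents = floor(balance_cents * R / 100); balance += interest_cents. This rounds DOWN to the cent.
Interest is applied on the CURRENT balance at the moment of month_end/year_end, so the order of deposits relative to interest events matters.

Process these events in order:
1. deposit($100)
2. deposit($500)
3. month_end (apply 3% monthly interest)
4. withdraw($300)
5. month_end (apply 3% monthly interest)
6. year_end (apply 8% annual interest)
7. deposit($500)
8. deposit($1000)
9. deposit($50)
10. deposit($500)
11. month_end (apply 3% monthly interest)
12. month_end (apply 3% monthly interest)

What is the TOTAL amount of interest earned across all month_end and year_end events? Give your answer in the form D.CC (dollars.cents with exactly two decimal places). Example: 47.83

After 1 (deposit($100)): balance=$1100.00 total_interest=$0.00
After 2 (deposit($500)): balance=$1600.00 total_interest=$0.00
After 3 (month_end (apply 3% monthly interest)): balance=$1648.00 total_interest=$48.00
After 4 (withdraw($300)): balance=$1348.00 total_interest=$48.00
After 5 (month_end (apply 3% monthly interest)): balance=$1388.44 total_interest=$88.44
After 6 (year_end (apply 8% annual interest)): balance=$1499.51 total_interest=$199.51
After 7 (deposit($500)): balance=$1999.51 total_interest=$199.51
After 8 (deposit($1000)): balance=$2999.51 total_interest=$199.51
After 9 (deposit($50)): balance=$3049.51 total_interest=$199.51
After 10 (deposit($500)): balance=$3549.51 total_interest=$199.51
After 11 (month_end (apply 3% monthly interest)): balance=$3655.99 total_interest=$305.99
After 12 (month_end (apply 3% monthly interest)): balance=$3765.66 total_interest=$415.66

Answer: 415.66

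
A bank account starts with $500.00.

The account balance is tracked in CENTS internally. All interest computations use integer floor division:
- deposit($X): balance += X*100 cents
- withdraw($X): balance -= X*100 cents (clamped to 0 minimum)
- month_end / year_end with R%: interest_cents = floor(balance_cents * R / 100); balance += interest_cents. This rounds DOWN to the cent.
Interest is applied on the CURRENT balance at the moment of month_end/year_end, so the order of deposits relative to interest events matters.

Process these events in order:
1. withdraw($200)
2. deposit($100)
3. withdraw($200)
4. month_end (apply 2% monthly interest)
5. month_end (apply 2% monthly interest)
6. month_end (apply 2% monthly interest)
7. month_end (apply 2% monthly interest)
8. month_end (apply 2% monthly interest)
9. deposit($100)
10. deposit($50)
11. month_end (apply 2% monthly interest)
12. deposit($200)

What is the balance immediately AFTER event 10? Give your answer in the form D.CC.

Answer: 370.80

Derivation:
After 1 (withdraw($200)): balance=$300.00 total_interest=$0.00
After 2 (deposit($100)): balance=$400.00 total_interest=$0.00
After 3 (withdraw($200)): balance=$200.00 total_interest=$0.00
After 4 (month_end (apply 2% monthly interest)): balance=$204.00 total_interest=$4.00
After 5 (month_end (apply 2% monthly interest)): balance=$208.08 total_interest=$8.08
After 6 (month_end (apply 2% monthly interest)): balance=$212.24 total_interest=$12.24
After 7 (month_end (apply 2% monthly interest)): balance=$216.48 total_interest=$16.48
After 8 (month_end (apply 2% monthly interest)): balance=$220.80 total_interest=$20.80
After 9 (deposit($100)): balance=$320.80 total_interest=$20.80
After 10 (deposit($50)): balance=$370.80 total_interest=$20.80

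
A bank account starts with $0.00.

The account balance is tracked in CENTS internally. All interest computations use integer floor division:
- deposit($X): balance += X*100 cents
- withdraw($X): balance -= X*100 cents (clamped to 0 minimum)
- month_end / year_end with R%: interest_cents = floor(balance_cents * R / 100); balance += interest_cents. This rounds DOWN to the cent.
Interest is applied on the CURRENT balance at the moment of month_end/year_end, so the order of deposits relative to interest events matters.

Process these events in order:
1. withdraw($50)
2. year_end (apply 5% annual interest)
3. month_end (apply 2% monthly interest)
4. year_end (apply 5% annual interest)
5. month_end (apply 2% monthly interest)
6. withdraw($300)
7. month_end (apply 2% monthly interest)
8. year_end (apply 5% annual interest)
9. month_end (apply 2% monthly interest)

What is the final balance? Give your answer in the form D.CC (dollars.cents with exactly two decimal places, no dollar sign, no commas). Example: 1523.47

After 1 (withdraw($50)): balance=$0.00 total_interest=$0.00
After 2 (year_end (apply 5% annual interest)): balance=$0.00 total_interest=$0.00
After 3 (month_end (apply 2% monthly interest)): balance=$0.00 total_interest=$0.00
After 4 (year_end (apply 5% annual interest)): balance=$0.00 total_interest=$0.00
After 5 (month_end (apply 2% monthly interest)): balance=$0.00 total_interest=$0.00
After 6 (withdraw($300)): balance=$0.00 total_interest=$0.00
After 7 (month_end (apply 2% monthly interest)): balance=$0.00 total_interest=$0.00
After 8 (year_end (apply 5% annual interest)): balance=$0.00 total_interest=$0.00
After 9 (month_end (apply 2% monthly interest)): balance=$0.00 total_interest=$0.00

Answer: 0.00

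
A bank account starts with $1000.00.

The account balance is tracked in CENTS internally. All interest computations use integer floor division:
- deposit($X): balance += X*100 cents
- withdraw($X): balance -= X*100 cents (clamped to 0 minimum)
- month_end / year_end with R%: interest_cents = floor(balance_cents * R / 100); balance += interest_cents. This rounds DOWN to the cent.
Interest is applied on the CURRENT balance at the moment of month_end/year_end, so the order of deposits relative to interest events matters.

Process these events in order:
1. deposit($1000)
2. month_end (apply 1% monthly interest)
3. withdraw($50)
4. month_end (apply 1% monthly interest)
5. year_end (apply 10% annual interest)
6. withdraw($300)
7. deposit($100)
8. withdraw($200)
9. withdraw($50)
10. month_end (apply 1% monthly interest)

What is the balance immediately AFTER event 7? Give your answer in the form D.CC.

Answer: 1988.67

Derivation:
After 1 (deposit($1000)): balance=$2000.00 total_interest=$0.00
After 2 (month_end (apply 1% monthly interest)): balance=$2020.00 total_interest=$20.00
After 3 (withdraw($50)): balance=$1970.00 total_interest=$20.00
After 4 (month_end (apply 1% monthly interest)): balance=$1989.70 total_interest=$39.70
After 5 (year_end (apply 10% annual interest)): balance=$2188.67 total_interest=$238.67
After 6 (withdraw($300)): balance=$1888.67 total_interest=$238.67
After 7 (deposit($100)): balance=$1988.67 total_interest=$238.67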